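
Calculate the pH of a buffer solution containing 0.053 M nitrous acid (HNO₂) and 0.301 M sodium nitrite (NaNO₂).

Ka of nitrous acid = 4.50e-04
pH = 4.10

pKa = -log(4.50e-04) = 3.35. pH = pKa + log([A⁻]/[HA]) = 3.35 + log(0.301/0.053)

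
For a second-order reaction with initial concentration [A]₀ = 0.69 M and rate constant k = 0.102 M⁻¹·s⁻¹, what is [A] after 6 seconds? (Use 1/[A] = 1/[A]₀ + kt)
0.4851 M

1/[A] = 1/[A]₀ + k·t = 1/0.69 + (0.102)·(6) = 1.4493 + 0.6120 = 2.0613
[A] = 1/2.0613 = 0.4851 M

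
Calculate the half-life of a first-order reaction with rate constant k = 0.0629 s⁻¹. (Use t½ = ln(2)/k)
11.02 s

t½ = ln(2)/k = 0.6931/0.0629 = 11.02 s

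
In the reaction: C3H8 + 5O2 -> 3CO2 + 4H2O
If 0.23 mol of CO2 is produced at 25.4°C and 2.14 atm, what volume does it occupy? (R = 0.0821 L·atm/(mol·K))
T = 25.4°C + 273.15 = 298.55 K
V = nRT/P = (0.23 × 0.0821 × 298.55) / 2.14
V = 2.63 L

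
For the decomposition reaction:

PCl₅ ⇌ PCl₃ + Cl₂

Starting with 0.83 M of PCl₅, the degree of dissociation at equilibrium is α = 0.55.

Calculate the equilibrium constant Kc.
K_c = 0.5579

x = α·[A]₀ = 0.55 × 0.83 = 0.4565 M dissociated.
At eq: [PCl₅] = 0.83 − 0.4565 = 0.3735 M; [PCl₃] = [Cl₂] = x = 0.4565 M.
Kc = [PCl₃][Cl₂]/[PCl₅] = (0.4565)²/0.3735 = 0.5579.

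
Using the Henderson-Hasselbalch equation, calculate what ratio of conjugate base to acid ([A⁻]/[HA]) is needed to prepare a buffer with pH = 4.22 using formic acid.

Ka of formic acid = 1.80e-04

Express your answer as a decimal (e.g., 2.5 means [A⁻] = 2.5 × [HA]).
[A⁻]/[HA] = 2.987

pKa = −log(1.80e-04) = 3.7447. pH = pKa + log([A⁻]/[HA]). 4.22 = 3.7447 + log(ratio). log(ratio) = 4.22 − 3.7447 = 0.4753. ratio = 10^(0.4753) = 2.987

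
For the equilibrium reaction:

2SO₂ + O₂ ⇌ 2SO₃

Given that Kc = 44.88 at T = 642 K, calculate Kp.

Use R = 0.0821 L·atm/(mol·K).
K_p = 0.8515

Δn = (moles gaseous products) − (moles gaseous reactants) = -1
T = 642 K; RT = 0.0821 × 642 = 52.7082
Kp = Kc·(RT)^Δn = 44.88 × (52.7082)^-1 = 44.88 × 0.0189724 = 0.8515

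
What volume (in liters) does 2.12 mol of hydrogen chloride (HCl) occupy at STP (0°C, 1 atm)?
At STP, 1 mol of gas occupies 22.4 L
Volume = 2.12 mol × 22.4 L/mol = 47.49 L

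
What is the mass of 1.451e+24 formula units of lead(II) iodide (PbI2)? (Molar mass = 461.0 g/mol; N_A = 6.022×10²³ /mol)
Moles = 1.451e+24 ÷ 6.022×10²³ = 2.4095 mol
Mass = 2.4095 mol × 461.0 g/mol = 1111 g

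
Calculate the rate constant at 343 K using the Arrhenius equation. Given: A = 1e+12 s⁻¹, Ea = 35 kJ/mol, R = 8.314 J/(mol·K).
4.67e+06 s⁻¹

k = A·exp(-Ea/(R·T)) = 1e+12·exp(-35000/(8.314·343)) = 1e+12·exp(-12.2734) = 1e+12·4.6746e-06 = 4.67e+06 s⁻¹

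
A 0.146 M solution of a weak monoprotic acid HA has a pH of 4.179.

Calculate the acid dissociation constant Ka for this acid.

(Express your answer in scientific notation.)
K_a = 3.00e-08

[H⁺] = 10^(−pH) = 10^(−4.179) = 6.622e-05 M. For HA ⇌ H⁺ + A⁻, Ka = x²/(C − x) = (6.622e-05)²/(0.146 − 6.622e-05) = 3.00e-08.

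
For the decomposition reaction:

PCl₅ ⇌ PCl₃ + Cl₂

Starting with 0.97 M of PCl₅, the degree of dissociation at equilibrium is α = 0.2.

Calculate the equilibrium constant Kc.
K_c = 0.0485

x = α·[A]₀ = 0.2 × 0.97 = 0.194 M dissociated.
At eq: [PCl₅] = 0.97 − 0.194 = 0.776 M; [PCl₃] = [Cl₂] = x = 0.194 M.
Kc = [PCl₃][Cl₂]/[PCl₅] = (0.194)²/0.776 = 0.0485.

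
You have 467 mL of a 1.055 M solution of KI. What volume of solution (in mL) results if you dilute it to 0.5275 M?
Using M₁V₁ = M₂V₂:
1.055 × 467 = 0.5275 × V₂
V₂ = (1.055 × 467) / 0.5275 = 934 mL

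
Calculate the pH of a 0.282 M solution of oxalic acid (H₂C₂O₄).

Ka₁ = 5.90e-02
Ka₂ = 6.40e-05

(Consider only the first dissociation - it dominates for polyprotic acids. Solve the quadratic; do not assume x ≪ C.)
pH = 0.99

x² + Ka₁·x − Ka₁·C = 0 with Ka₁ = 5.90e-02, C = 0.282.
x = (−Ka₁ + √(Ka₁² + 4·Ka₁·C))/2 = 1.0282e-01 M, so pH = 0.99.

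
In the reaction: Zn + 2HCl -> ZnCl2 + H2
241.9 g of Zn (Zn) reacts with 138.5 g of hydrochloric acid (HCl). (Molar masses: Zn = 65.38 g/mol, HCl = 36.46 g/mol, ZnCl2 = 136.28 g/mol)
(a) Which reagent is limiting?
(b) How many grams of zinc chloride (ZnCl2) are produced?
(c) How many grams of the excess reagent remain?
(a) HCl, (b) 258.8 g, (c) 117.7 g

Moles of Zn = 241.9 g ÷ 65.38 g/mol = 3.69991 mol
Moles of HCl = 138.5 g ÷ 36.46 g/mol = 3.79868 mol
Moles ÷ coefficient: Zn: 3.69991/1 = 3.7, HCl: 3.79868/2 = 1.899
(a) HCl has the smaller value, so HCl is the limiting reagent.
(b) Moles of ZnCl2 = 3.79868 mol HCl × (1/2) = 1.89934 mol; mass = 1.89934 mol × 136.28 g/mol = 258.8 g
(c) Zn consumed = 3.79868 × (1/2) = 1.89934 mol; remaining = 3.69991 − 1.89934 = 1.80057 mol; mass = 1.80057 mol × 65.38 g/mol = 117.7 g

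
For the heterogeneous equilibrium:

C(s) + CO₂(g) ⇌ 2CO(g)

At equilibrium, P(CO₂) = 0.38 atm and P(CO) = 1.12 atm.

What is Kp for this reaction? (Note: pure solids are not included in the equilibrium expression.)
K_p = 3.301

Solid C is excluded.
Kp = P(CO)²/P(CO₂) = (1.12)²/0.38 = 1.254/0.38 = 3.301.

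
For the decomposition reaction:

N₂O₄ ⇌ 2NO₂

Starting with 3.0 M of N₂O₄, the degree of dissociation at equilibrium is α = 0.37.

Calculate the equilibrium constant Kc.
K_c = 2.6076

x = α·[A]₀ = 0.37 × 3.0 = 1.11 M dissociated.
At eq: [N₂O₄] = 3.0 − 1.11 = 1.89 M; [NO₂] = 2x = 2.22 M.
Kc = [NO₂]²/[N₂O₄] = (2.22)²/1.89 = 2.608.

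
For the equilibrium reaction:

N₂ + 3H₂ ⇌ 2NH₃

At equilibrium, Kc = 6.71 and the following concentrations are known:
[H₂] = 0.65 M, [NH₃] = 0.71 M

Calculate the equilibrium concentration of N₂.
[N₂] = 0.2736 M

Kc = ([NH₃]^2) / ([N₂] × [H₂]^3) = 6.71
[N₂]^1 = (product terms)/(Kc · other reactant terms) = 0.5041 / (6.71 · 0.27463) = 0.27356
[N₂] = 0.2736 M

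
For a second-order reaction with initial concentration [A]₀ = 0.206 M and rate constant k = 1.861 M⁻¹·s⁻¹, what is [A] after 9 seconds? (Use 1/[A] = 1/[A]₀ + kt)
0.0463 M

1/[A] = 1/[A]₀ + k·t = 1/0.206 + (1.861)·(9) = 4.8544 + 16.7490 = 21.6034
[A] = 1/21.6034 = 0.0463 M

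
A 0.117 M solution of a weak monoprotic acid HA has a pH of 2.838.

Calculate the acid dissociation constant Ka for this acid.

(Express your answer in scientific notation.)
K_a = 1.82e-05

[H⁺] = 10^(−pH) = 10^(−2.838) = 1.452e-03 M. For HA ⇌ H⁺ + A⁻, Ka = x²/(C − x) = (1.452e-03)²/(0.117 − 1.452e-03) = 1.82e-05.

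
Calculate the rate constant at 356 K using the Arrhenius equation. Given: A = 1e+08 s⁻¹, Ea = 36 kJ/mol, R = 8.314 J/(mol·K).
5.22e+02 s⁻¹

k = A·exp(-Ea/(R·T)) = 1e+08·exp(-36000/(8.314·356)) = 1e+08·exp(-12.1630) = 1e+08·5.2198e-06 = 5.22e+02 s⁻¹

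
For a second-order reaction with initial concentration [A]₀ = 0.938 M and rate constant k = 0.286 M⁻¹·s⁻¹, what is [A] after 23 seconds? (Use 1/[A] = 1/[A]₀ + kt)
0.1308 M

1/[A] = 1/[A]₀ + k·t = 1/0.938 + (0.286)·(23) = 1.0661 + 6.5780 = 7.6441
[A] = 1/7.6441 = 0.1308 M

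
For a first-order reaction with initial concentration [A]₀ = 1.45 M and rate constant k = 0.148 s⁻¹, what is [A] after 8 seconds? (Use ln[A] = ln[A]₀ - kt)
0.4438 M

ln[A] = ln[A]₀ - k·t = ln(1.45) - (0.148)·(8) = 0.3716 - 1.1840 = -0.8124
[A] = e^(-0.8124) = 0.4438 M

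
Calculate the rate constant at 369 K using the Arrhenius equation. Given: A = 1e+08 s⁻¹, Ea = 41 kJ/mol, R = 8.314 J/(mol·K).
1.57e+02 s⁻¹

k = A·exp(-Ea/(R·T)) = 1e+08·exp(-41000/(8.314·369)) = 1e+08·exp(-13.3643) = 1e+08·1.5702e-06 = 1.57e+02 s⁻¹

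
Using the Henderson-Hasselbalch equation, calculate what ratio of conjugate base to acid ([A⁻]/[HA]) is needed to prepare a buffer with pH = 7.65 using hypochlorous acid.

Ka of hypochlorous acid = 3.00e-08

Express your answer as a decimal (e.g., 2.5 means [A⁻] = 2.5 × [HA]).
[A⁻]/[HA] = 1.340

pKa = −log(3.00e-08) = 7.5229. pH = pKa + log([A⁻]/[HA]). 7.65 = 7.5229 + log(ratio). log(ratio) = 7.65 − 7.5229 = 0.1271. ratio = 10^(0.1271) = 1.340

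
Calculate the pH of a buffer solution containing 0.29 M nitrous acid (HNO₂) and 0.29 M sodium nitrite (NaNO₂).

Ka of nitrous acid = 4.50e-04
pH = 3.35

pKa = -log(4.50e-04) = 3.35. pH = pKa + log([A⁻]/[HA]) = 3.35 + log(0.29/0.29)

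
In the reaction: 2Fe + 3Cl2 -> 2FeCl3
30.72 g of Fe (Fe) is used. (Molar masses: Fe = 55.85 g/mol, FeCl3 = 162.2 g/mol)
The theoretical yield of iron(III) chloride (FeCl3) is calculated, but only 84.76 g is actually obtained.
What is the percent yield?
Moles of Fe = 30.72 g ÷ 55.85 g/mol = 0.550045 mol
Mole ratio: 2 mol FeCl3 / 2 mol Fe
Moles of FeCl3 = 0.550045 × (2/2) = 0.550045 mol
Theoretical yield = 0.550045 mol × 162.2 g/mol = 89.217 g
Actual yield = 84.76 g
Percent yield = (84.76 / 89.217) × 100% = 95.0%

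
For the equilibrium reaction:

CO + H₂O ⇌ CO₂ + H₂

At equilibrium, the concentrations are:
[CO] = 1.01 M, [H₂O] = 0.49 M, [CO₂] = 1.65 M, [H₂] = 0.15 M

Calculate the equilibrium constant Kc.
K_c = 0.5001

Kc = ([CO₂] × [H₂]) / ([CO] × [H₂O])
   = ((1.65)·(0.15)) / ((1.01)·(0.49))
   = 0.2475 / 0.4949 = 0.5001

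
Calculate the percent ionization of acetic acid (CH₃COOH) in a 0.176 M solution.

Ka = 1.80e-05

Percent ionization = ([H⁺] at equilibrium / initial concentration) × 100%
Percent ionization = 1.01%

Let x = [H⁺]. Ka = x²/(C - x) ⇒ x² + (1.80e-05)x - (1.80e-05)(0.176) = 0. x = 1.7709e-03. Percent = (1.7709e-03/0.176) × 100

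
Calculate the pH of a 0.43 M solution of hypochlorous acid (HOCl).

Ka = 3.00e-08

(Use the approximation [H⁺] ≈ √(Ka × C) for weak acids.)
pH = 3.94

[H⁺] = √(Ka × C) = √(3.00e-08 × 0.43) = 1.1358e-04. pH = -log(1.1358e-04)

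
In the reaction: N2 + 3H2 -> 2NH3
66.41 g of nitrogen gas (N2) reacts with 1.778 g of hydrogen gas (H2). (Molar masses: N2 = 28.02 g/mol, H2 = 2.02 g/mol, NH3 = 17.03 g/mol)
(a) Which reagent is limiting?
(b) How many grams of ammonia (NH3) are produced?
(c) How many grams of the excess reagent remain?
(a) H2, (b) 9.993 g, (c) 58.19 g

Moles of N2 = 66.41 g ÷ 28.02 g/mol = 2.37009 mol
Moles of H2 = 1.778 g ÷ 2.02 g/mol = 0.880198 mol
Moles ÷ coefficient: N2: 2.37009/1 = 2.37, H2: 0.880198/3 = 0.2934
(a) H2 has the smaller value, so H2 is the limiting reagent.
(b) Moles of NH3 = 0.880198 mol H2 × (2/3) = 0.586799 mol; mass = 0.586799 mol × 17.03 g/mol = 9.993 g
(c) N2 consumed = 0.880198 × (1/3) = 0.293399 mol; remaining = 2.37009 − 0.293399 = 2.07669 mol; mass = 2.07669 mol × 28.02 g/mol = 58.19 g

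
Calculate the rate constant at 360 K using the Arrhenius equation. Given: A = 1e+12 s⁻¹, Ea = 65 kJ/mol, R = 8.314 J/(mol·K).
3.70e+02 s⁻¹

k = A·exp(-Ea/(R·T)) = 1e+12·exp(-65000/(8.314·360)) = 1e+12·exp(-21.7171) = 1e+12·3.7017e-10 = 3.70e+02 s⁻¹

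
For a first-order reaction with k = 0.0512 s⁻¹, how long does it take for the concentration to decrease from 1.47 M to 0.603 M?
17.40 s

From ln[A] = ln[A]₀ - k·t: t = ln([A]₀/[A])/k = ln(1.47/0.603)/0.0512 = ln(2.4378)/0.0512 = 0.8911/0.0512 = 17.40 s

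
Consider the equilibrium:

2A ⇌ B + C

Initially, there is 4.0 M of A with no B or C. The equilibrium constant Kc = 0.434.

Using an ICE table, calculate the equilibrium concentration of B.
[B] = 1.137 M

ICE: [A] = 4.0 − 2x, [B] = [C] = x.
Kc = x²/(4.0 − 2x)² = 0.434 ⇒ √Kc = x/(4.0 − 2x).
x = √0.434·4.0/(1 + 2√0.434) = 0.65879·4.0/2.3176 = 1.137.
[B] = x = 1.137 M.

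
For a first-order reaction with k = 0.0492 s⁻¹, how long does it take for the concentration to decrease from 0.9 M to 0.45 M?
14.09 s

From ln[A] = ln[A]₀ - k·t: t = ln([A]₀/[A])/k = ln(0.9/0.45)/0.0492 = ln(2.0000)/0.0492 = 0.6931/0.0492 = 14.09 s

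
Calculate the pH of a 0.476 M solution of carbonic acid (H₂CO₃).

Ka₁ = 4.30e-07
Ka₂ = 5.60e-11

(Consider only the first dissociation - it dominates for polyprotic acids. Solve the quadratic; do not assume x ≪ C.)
pH = 3.34

x² + Ka₁·x − Ka₁·C = 0 with Ka₁ = 4.30e-07, C = 0.476.
x = (−Ka₁ + √(Ka₁² + 4·Ka₁·C))/2 = 4.5220e-04 M, so pH = 3.34.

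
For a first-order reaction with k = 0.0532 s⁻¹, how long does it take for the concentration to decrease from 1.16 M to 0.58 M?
13.03 s

From ln[A] = ln[A]₀ - k·t: t = ln([A]₀/[A])/k = ln(1.16/0.58)/0.0532 = ln(2.0000)/0.0532 = 0.6931/0.0532 = 13.03 s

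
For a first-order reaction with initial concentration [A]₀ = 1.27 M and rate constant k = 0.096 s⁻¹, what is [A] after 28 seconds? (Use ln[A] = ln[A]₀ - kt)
0.0864 M

ln[A] = ln[A]₀ - k·t = ln(1.27) - (0.096)·(28) = 0.2390 - 2.6880 = -2.4490
[A] = e^(-2.4490) = 0.0864 M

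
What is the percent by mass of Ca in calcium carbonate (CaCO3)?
Mass of Ca in formula = 40.08 × 1 = 40.08 g/mol
Molar mass = 100.09 g/mol
% Ca = (40.08/100.09) × 100% = 40.04%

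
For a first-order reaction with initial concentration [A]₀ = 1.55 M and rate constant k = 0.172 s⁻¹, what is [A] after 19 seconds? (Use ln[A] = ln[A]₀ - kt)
0.0590 M

ln[A] = ln[A]₀ - k·t = ln(1.55) - (0.172)·(19) = 0.4383 - 3.2680 = -2.8297
[A] = e^(-2.8297) = 0.0590 M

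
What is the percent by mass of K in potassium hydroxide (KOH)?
Mass of K in formula = 39.1 × 1 = 39.1 g/mol
Molar mass = 56.11 g/mol
% K = (39.1/56.11) × 100% = 69.68%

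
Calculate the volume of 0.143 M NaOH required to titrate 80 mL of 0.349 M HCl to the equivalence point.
V_{base} = 195.2 mL

At equivalence: moles acid = moles base.
moles HCl = 0.349 M × 0.08 L = 0.02792 mol
V_NaOH = 0.02792 mol ÷ 0.143 M = 0.1952 L = 195.2 mL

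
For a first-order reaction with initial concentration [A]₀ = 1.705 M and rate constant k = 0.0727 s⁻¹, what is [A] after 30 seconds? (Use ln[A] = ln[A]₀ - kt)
0.1925 M

ln[A] = ln[A]₀ - k·t = ln(1.705) - (0.0727)·(30) = 0.5336 - 2.1810 = -1.6474
[A] = e^(-1.6474) = 0.1925 M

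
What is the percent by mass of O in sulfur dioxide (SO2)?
Mass of O in formula = 16.0 × 2 = 32 g/mol
Molar mass = 64.07 g/mol
% O = (32/64.07) × 100% = 49.95%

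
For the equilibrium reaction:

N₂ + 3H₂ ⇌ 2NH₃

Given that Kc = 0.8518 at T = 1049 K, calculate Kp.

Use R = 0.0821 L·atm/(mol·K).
K_p = 1.15e-04

Δn = (moles gaseous products) − (moles gaseous reactants) = -2
T = 1049 K; RT = 0.0821 × 1049 = 86.1229
Kp = Kc·(RT)^Δn = 0.8518 × (86.1229)^-2 = 0.8518 × 0.000134823 = 1.15e-04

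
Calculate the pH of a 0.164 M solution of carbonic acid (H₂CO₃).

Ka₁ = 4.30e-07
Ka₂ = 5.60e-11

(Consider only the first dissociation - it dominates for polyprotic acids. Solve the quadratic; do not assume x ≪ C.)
pH = 3.58

x² + Ka₁·x − Ka₁·C = 0 with Ka₁ = 4.30e-07, C = 0.164.
x = (−Ka₁ + √(Ka₁² + 4·Ka₁·C))/2 = 2.6534e-04 M, so pH = 3.58.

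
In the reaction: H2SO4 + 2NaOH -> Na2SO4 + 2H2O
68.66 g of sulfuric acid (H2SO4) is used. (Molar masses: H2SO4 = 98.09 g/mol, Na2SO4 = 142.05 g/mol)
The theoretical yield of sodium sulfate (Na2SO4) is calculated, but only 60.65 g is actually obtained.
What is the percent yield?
Moles of H2SO4 = 68.66 g ÷ 98.09 g/mol = 0.699969 mol
Mole ratio: 1 mol Na2SO4 / 1 mol H2SO4
Moles of Na2SO4 = 0.699969 × (1/1) = 0.699969 mol
Theoretical yield = 0.699969 mol × 142.05 g/mol = 99.431 g
Actual yield = 60.65 g
Percent yield = (60.65 / 99.431) × 100% = 61.0%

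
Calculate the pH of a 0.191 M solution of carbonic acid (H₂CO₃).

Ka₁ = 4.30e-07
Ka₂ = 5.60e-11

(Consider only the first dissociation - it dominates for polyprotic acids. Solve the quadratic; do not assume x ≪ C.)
pH = 3.54

x² + Ka₁·x − Ka₁·C = 0 with Ka₁ = 4.30e-07, C = 0.191.
x = (−Ka₁ + √(Ka₁² + 4·Ka₁·C))/2 = 2.8637e-04 M, so pH = 3.54.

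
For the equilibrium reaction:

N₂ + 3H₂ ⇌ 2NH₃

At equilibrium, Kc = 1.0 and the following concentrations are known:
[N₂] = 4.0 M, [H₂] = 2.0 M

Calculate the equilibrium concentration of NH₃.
[NH₃] = 5.6569 M

Kc = ([NH₃]^2) / ([N₂] × [H₂]^3) = 1.0
[NH₃]^2 = Kc · (reactant terms)/(other product terms) = 1.0 · 32 / 1 = 32
[NH₃] = (32)^(1/2) = 5.6569 M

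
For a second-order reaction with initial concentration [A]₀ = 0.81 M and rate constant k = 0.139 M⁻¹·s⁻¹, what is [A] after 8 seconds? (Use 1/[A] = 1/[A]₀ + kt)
0.4262 M

1/[A] = 1/[A]₀ + k·t = 1/0.81 + (0.139)·(8) = 1.2346 + 1.1120 = 2.3466
[A] = 1/2.3466 = 0.4262 M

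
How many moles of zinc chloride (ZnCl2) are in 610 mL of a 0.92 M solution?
Moles = Molarity × Volume (L)
Moles = 0.92 M × 0.61 L = 0.5612 mol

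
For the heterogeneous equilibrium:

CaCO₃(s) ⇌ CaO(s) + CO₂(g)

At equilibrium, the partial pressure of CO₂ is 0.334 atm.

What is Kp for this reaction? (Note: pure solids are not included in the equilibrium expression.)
K_p = 0.334

Solids (CaCO₃, CaO) have activity 1 and are excluded.
Kp = P(CO₂) = 0.334.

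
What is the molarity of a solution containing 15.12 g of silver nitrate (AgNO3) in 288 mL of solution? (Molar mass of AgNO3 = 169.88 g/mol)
Moles of AgNO3 = 15.12 g ÷ 169.88 g/mol = 0.089004 mol
Volume = 288 mL = 0.288 L
Molarity = 0.089004 mol ÷ 0.288 L = 0.309 M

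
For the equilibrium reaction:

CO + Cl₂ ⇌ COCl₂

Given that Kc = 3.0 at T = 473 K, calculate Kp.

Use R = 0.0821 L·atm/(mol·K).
K_p = 0.0773

Δn = (moles gaseous products) − (moles gaseous reactants) = -1
T = 473 K; RT = 0.0821 × 473 = 38.8333
Kp = Kc·(RT)^Δn = 3.0 × (38.8333)^-1 = 3.0 × 0.0257511 = 0.0773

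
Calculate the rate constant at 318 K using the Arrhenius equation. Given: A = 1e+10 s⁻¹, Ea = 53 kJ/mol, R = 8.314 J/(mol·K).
1.97e+01 s⁻¹

k = A·exp(-Ea/(R·T)) = 1e+10·exp(-53000/(8.314·318)) = 1e+10·exp(-20.0465) = 1e+10·1.9675e-09 = 1.97e+01 s⁻¹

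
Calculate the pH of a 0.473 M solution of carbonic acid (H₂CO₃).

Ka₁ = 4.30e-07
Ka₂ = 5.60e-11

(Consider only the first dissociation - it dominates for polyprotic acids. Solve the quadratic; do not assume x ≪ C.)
pH = 3.35

x² + Ka₁·x − Ka₁·C = 0 with Ka₁ = 4.30e-07, C = 0.473.
x = (−Ka₁ + √(Ka₁² + 4·Ka₁·C))/2 = 4.5077e-04 M, so pH = 3.35.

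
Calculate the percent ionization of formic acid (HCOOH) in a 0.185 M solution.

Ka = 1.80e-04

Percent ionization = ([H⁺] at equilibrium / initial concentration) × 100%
Percent ionization = 3.07%

Let x = [H⁺]. Ka = x²/(C - x) ⇒ x² + (1.80e-04)x - (1.80e-04)(0.185) = 0. x = 5.6813e-03. Percent = (5.6813e-03/0.185) × 100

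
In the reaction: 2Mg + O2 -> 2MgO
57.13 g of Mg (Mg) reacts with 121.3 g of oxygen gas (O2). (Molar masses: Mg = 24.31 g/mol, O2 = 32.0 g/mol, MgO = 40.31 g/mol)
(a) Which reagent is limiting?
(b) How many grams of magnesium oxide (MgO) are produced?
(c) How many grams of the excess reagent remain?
(a) Mg, (b) 94.73 g, (c) 83.7 g

Moles of Mg = 57.13 g ÷ 24.31 g/mol = 2.35006 mol
Moles of O2 = 121.3 g ÷ 32.0 g/mol = 3.79062 mol
Moles ÷ coefficient: Mg: 2.35006/2 = 1.175, O2: 3.79062/1 = 3.791
(a) Mg has the smaller value, so Mg is the limiting reagent.
(b) Moles of MgO = 2.35006 mol Mg × (2/2) = 2.35006 mol; mass = 2.35006 mol × 40.31 g/mol = 94.73 g
(c) O2 consumed = 2.35006 × (1/2) = 1.17503 mol; remaining = 3.79062 − 1.17503 = 2.61559 mol; mass = 2.61559 mol × 32.0 g/mol = 83.7 g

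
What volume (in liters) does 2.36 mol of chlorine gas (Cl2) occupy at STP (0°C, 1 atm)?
At STP, 1 mol of gas occupies 22.4 L
Volume = 2.36 mol × 22.4 L/mol = 52.86 L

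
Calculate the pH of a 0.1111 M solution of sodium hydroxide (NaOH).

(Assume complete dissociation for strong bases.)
pH = 13.05

[OH⁻] = 0.1111 M for strong base. pOH = -log[OH⁻] = 0.95, pH = 14 - pOH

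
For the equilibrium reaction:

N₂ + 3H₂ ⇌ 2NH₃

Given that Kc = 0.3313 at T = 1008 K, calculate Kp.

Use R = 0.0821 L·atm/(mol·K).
K_p = 4.84e-05

Δn = (moles gaseous products) − (moles gaseous reactants) = -2
T = 1008 K; RT = 0.0821 × 1008 = 82.7568
Kp = Kc·(RT)^Δn = 0.3313 × (82.7568)^-2 = 0.3313 × 0.000146013 = 4.84e-05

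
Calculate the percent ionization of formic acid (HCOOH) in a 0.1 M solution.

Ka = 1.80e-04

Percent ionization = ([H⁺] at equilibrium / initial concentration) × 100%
Percent ionization = 4.15%

Let x = [H⁺]. Ka = x²/(C - x) ⇒ x² + (1.80e-04)x - (1.80e-04)(0.1) = 0. x = 4.1536e-03. Percent = (4.1536e-03/0.1) × 100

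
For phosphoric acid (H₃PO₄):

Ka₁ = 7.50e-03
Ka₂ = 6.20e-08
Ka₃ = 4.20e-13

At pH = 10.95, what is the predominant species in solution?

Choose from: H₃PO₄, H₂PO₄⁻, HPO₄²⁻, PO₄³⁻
HPO₄²⁻

pKa1 = 2.12, pKa2 = 7.21, pKa3 = 12.38. Each pKa is the crossover between adjacent species; pH = 10.95 lies in the region where HPO₄²⁻ predominates.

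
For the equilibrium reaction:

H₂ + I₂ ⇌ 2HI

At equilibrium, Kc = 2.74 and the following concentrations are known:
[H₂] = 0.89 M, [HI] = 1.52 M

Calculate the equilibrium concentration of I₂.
[I₂] = 0.9474 M

Kc = ([HI]^2) / ([H₂] × [I₂]) = 2.74
[I₂]^1 = (product terms)/(Kc · other reactant terms) = 2.3104 / (2.74 · 0.89) = 0.94743
[I₂] = 0.9474 M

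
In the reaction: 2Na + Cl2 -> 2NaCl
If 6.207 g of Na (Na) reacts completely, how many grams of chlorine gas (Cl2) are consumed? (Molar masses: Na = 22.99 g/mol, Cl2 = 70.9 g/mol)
Moles of Na = 6.207 g ÷ 22.99 g/mol = 0.269987 mol
Mole ratio: 1 mol Cl2 / 2 mol Na
Moles of Cl2 = 0.269987 × (1/2) = 0.134993 mol
Mass of Cl2 = 0.134993 mol × 70.9 g/mol = 9.571 g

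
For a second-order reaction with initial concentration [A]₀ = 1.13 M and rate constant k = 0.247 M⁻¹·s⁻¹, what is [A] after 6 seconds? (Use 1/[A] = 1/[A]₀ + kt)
0.4225 M

1/[A] = 1/[A]₀ + k·t = 1/1.13 + (0.247)·(6) = 0.8850 + 1.4820 = 2.3670
[A] = 1/2.3670 = 0.4225 M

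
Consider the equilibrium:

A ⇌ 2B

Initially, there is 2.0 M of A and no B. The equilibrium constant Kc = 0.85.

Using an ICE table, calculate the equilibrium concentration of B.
[B] = 1.109 M

ICE: [A] = 2.0 − x, [B] = 2x.
Kc = (2x)²/(2.0 − x) = 0.85 ⇒ 4x² + 0.85x − 1.7 = 0.
x = (−0.85 + √(0.85² + 4·4·1.7))/(2·4) = (−0.85 + √27.922)/8 = 0.55427.
[B] = 2x = 1.109 M.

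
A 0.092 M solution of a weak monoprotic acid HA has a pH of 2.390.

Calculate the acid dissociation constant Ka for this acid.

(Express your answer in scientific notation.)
K_a = 1.89e-04

[H⁺] = 10^(−pH) = 10^(−2.390) = 4.074e-03 M. For HA ⇌ H⁺ + A⁻, Ka = x²/(C − x) = (4.074e-03)²/(0.092 − 4.074e-03) = 1.89e-04.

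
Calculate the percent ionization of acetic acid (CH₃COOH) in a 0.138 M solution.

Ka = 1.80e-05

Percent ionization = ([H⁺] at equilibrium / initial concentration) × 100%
Percent ionization = 1.14%

Let x = [H⁺]. Ka = x²/(C - x) ⇒ x² + (1.80e-05)x - (1.80e-05)(0.138) = 0. x = 1.5671e-03. Percent = (1.5671e-03/0.138) × 100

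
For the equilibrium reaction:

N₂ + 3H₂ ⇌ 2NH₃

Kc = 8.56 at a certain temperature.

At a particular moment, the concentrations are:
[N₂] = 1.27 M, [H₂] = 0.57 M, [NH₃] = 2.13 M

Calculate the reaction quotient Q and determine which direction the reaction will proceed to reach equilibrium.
Q = 19.290, Q > K, reaction proceeds reverse (toward reactants)

Q = ([NH₃]^2) / ([N₂] × [H₂]^3)
  = ((2.13)^2) / ((1.27)·(0.57)^3) = 4.5369/0.2352 = 19.29
Since Q = 19.29 > Kc = 8.56, the reaction proceeds reverse (toward reactants) to reach equilibrium.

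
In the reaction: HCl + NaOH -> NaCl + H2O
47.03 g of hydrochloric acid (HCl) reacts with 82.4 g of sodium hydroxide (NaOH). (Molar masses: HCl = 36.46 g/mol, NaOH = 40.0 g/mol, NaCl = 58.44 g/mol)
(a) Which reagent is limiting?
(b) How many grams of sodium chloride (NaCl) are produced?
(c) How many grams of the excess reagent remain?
(a) HCl, (b) 75.38 g, (c) 30.8 g

Moles of HCl = 47.03 g ÷ 36.46 g/mol = 1.28991 mol
Moles of NaOH = 82.4 g ÷ 40.0 g/mol = 2.06 mol
Moles ÷ coefficient: HCl: 1.28991/1 = 1.29, NaOH: 2.06/1 = 2.06
(a) HCl has the smaller value, so HCl is the limiting reagent.
(b) Moles of NaCl = 1.28991 mol HCl × (1/1) = 1.28991 mol; mass = 1.28991 mol × 58.44 g/mol = 75.38 g
(c) NaOH consumed = 1.28991 × (1/1) = 1.28991 mol; remaining = 2.06 − 1.28991 = 0.770093 mol; mass = 0.770093 mol × 40.0 g/mol = 30.8 g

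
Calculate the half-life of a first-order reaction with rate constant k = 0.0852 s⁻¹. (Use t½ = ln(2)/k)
8.14 s

t½ = ln(2)/k = 0.6931/0.0852 = 8.14 s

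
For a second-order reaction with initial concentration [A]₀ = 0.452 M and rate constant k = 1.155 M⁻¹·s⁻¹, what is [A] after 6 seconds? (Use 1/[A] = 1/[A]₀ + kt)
0.1094 M

1/[A] = 1/[A]₀ + k·t = 1/0.452 + (1.155)·(6) = 2.2124 + 6.9300 = 9.1424
[A] = 1/9.1424 = 0.1094 M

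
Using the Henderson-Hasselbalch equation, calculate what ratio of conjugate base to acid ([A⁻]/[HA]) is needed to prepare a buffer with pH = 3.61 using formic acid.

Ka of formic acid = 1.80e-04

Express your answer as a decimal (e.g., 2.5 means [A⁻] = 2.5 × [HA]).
[A⁻]/[HA] = 0.733

pKa = −log(1.80e-04) = 3.7447. pH = pKa + log([A⁻]/[HA]). 3.61 = 3.7447 + log(ratio). log(ratio) = 3.61 − 3.7447 = -0.1347. ratio = 10^(-0.1347) = 0.733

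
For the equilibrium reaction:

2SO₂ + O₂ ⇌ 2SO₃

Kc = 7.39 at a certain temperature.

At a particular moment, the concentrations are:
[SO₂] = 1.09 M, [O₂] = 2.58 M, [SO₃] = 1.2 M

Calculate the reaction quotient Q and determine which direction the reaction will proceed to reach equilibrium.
Q = 0.470, Q < K, reaction proceeds forward (toward products)

Q = ([SO₃]^2) / ([SO₂]^2 × [O₂])
  = ((1.2)^2) / ((1.09)^2·(2.58)) = 1.44/3.0653 = 0.4698
Since Q = 0.4698 < Kc = 7.39, the reaction proceeds forward (toward products) to reach equilibrium.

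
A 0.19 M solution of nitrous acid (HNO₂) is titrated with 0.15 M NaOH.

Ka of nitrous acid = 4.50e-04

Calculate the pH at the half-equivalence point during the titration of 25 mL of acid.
pH = pKa = 3.35

At the half-equivalence point, [HA] = [A⁻], so by Henderson–Hasselbalch pH = pKa + log(1) = pKa.
pKa = −log(4.50e-04) = 3.35.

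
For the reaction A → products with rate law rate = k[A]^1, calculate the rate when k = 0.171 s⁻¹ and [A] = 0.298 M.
0.05096 M/s

rate = k·[A]^1 = 0.171·(0.298)^1 = 0.171·0.298 = 0.05096 M/s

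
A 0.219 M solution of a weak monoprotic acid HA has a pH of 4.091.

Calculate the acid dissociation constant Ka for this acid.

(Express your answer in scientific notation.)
K_a = 3.00e-08

[H⁺] = 10^(−pH) = 10^(−4.091) = 8.110e-05 M. For HA ⇌ H⁺ + A⁻, Ka = x²/(C − x) = (8.110e-05)²/(0.219 − 8.110e-05) = 3.00e-08.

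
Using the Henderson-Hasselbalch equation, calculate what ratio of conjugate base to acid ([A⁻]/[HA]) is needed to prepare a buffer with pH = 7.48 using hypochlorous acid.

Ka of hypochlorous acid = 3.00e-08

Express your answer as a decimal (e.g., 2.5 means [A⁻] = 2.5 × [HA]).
[A⁻]/[HA] = 0.906

pKa = −log(3.00e-08) = 7.5229. pH = pKa + log([A⁻]/[HA]). 7.48 = 7.5229 + log(ratio). log(ratio) = 7.48 − 7.5229 = -0.0429. ratio = 10^(-0.0429) = 0.906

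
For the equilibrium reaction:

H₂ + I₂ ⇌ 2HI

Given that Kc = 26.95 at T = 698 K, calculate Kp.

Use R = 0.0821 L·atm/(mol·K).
K_p = 26.9500

Δn = (moles gaseous products) − (moles gaseous reactants) = 0
T = 698 K; RT = 0.0821 × 698 = 57.3058
Kp = Kc·(RT)^Δn = 26.95 × (57.3058)^0 = 26.95 × 1 = 26.9500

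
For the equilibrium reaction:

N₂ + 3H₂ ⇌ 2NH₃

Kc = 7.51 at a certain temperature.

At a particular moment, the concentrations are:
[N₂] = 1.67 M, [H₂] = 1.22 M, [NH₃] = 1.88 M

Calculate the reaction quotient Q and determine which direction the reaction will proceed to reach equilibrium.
Q = 1.166, Q < K, reaction proceeds forward (toward products)

Q = ([NH₃]^2) / ([N₂] × [H₂]^3)
  = ((1.88)^2) / ((1.67)·(1.22)^3) = 3.5344/3.0325 = 1.166
Since Q = 1.166 < Kc = 7.51, the reaction proceeds forward (toward products) to reach equilibrium.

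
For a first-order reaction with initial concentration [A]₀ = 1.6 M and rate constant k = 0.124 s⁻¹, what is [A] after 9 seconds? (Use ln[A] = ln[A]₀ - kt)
0.5241 M

ln[A] = ln[A]₀ - k·t = ln(1.6) - (0.124)·(9) = 0.4700 - 1.1160 = -0.6460
[A] = e^(-0.6460) = 0.5241 M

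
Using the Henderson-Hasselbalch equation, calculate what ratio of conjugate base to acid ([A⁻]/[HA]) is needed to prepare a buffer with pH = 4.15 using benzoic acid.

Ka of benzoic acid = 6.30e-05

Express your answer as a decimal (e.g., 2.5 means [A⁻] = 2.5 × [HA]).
[A⁻]/[HA] = 0.890

pKa = −log(6.30e-05) = 4.2007. pH = pKa + log([A⁻]/[HA]). 4.15 = 4.2007 + log(ratio). log(ratio) = 4.15 − 4.2007 = -0.0507. ratio = 10^(-0.0507) = 0.890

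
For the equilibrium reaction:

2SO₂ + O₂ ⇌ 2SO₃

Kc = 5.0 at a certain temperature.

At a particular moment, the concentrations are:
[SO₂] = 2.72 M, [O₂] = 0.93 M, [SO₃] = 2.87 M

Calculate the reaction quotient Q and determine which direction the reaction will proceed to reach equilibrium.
Q = 1.197, Q < K, reaction proceeds forward (toward products)

Q = ([SO₃]^2) / ([SO₂]^2 × [O₂])
  = ((2.87)^2) / ((2.72)^2·(0.93)) = 8.2369/6.8805 = 1.197
Since Q = 1.197 < Kc = 5.0, the reaction proceeds forward (toward products) to reach equilibrium.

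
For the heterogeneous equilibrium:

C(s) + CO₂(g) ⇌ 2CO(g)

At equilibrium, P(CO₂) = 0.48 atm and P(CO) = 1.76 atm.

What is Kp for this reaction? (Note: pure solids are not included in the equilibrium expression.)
K_p = 6.453

Solid C is excluded.
Kp = P(CO)²/P(CO₂) = (1.76)²/0.48 = 3.098/0.48 = 6.453.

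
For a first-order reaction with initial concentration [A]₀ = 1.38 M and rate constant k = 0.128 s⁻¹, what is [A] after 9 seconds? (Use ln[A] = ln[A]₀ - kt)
0.4361 M

ln[A] = ln[A]₀ - k·t = ln(1.38) - (0.128)·(9) = 0.3221 - 1.1520 = -0.8299
[A] = e^(-0.8299) = 0.4361 M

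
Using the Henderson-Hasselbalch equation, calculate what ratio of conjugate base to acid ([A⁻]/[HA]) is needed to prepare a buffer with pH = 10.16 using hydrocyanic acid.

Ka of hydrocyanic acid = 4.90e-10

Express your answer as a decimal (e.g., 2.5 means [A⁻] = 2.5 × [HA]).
[A⁻]/[HA] = 7.083

pKa = −log(4.90e-10) = 9.3098. pH = pKa + log([A⁻]/[HA]). 10.16 = 9.3098 + log(ratio). log(ratio) = 10.16 − 9.3098 = 0.8502. ratio = 10^(0.8502) = 7.083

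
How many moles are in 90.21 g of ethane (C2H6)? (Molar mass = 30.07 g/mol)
Moles = 90.21 g ÷ 30.07 g/mol = 3 mol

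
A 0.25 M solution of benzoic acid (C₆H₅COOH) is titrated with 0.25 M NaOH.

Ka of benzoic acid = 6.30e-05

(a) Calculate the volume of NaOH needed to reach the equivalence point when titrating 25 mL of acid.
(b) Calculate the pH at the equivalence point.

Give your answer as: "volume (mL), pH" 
V = 25.0 mL, pH = 8.65

(a) At equivalence: moles acid = moles base.
moles acid = 0.25 × 0.025 = 0.00625 mol; V_NaOH = 0.00625/0.25 = 0.025 L = 25.0 mL.
(b) At equivalence, all acid → conjugate base A⁻ at [A⁻] = 0.00625/0.05 = 0.125 M.
Kb = Kw/Ka = 1.0e-14/6.30e-05 = 1.587e-10; [OH⁻] = √(Kb·[A⁻]) = 4.454e-06; pOH = 5.35; pH = 14 − pOH = 8.65.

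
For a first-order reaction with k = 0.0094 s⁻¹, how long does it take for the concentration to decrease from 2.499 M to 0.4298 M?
187.27 s

From ln[A] = ln[A]₀ - k·t: t = ln([A]₀/[A])/k = ln(2.499/0.4298)/0.0094 = ln(5.8143)/0.0094 = 1.7603/0.0094 = 187.27 s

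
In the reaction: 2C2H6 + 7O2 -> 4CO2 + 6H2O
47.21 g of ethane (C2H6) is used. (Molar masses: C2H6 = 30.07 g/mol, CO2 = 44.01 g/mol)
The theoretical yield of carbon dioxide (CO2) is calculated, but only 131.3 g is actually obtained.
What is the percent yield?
Moles of C2H6 = 47.21 g ÷ 30.07 g/mol = 1.57 mol
Mole ratio: 4 mol CO2 / 2 mol C2H6
Moles of CO2 = 1.57 × (4/2) = 3.14001 mol
Theoretical yield = 3.14001 mol × 44.01 g/mol = 138.19 g
Actual yield = 131.3 g
Percent yield = (131.3 / 138.19) × 100% = 95.0%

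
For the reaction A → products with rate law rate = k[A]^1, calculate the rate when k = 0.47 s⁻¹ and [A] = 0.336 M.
0.1579 M/s

rate = k·[A]^1 = 0.47·(0.336)^1 = 0.47·0.336 = 0.1579 M/s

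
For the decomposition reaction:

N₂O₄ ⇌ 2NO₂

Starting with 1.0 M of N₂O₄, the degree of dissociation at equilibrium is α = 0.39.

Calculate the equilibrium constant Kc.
K_c = 0.9974

x = α·[A]₀ = 0.39 × 1.0 = 0.39 M dissociated.
At eq: [N₂O₄] = 1.0 − 0.39 = 0.61 M; [NO₂] = 2x = 0.78 M.
Kc = [NO₂]²/[N₂O₄] = (0.78)²/0.61 = 0.9974.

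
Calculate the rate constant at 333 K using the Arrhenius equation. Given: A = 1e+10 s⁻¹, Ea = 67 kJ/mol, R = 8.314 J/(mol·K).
3.09e-01 s⁻¹

k = A·exp(-Ea/(R·T)) = 1e+10·exp(-67000/(8.314·333)) = 1e+10·exp(-24.2003) = 1e+10·3.0899e-11 = 3.09e-01 s⁻¹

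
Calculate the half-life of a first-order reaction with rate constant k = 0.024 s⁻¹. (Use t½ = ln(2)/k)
28.88 s

t½ = ln(2)/k = 0.6931/0.024 = 28.88 s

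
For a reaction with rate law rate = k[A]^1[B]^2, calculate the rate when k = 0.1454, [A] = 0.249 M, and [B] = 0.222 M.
0.001784 M/s

rate = k·[A]^1·[B]^2 = 0.1454·(0.249)^1·(0.222)^2 = 0.1454·0.249·0.049284 = 0.001784 M/s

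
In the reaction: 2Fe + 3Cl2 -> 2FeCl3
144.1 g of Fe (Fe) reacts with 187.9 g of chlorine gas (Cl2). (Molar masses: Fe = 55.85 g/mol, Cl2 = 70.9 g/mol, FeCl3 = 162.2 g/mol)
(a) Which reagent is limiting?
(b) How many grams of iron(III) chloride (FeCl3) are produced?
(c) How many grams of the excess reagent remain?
(a) Cl2, (b) 286.6 g, (c) 45.42 g

Moles of Fe = 144.1 g ÷ 55.85 g/mol = 2.58013 mol
Moles of Cl2 = 187.9 g ÷ 70.9 g/mol = 2.65021 mol
Moles ÷ coefficient: Fe: 2.58013/2 = 1.29, Cl2: 2.65021/3 = 0.8834
(a) Cl2 has the smaller value, so Cl2 is the limiting reagent.
(b) Moles of FeCl3 = 2.65021 mol Cl2 × (2/3) = 1.76681 mol; mass = 1.76681 mol × 162.2 g/mol = 286.6 g
(c) Fe consumed = 2.65021 × (2/3) = 1.76681 mol; remaining = 2.58013 − 1.76681 = 0.813318 mol; mass = 0.813318 mol × 55.85 g/mol = 45.42 g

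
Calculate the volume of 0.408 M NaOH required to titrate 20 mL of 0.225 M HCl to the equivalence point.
V_{base} = 11.0 mL

At equivalence: moles acid = moles base.
moles HCl = 0.225 M × 0.02 L = 0.0045 mol
V_NaOH = 0.0045 mol ÷ 0.408 M = 0.01103 L = 11.0 mL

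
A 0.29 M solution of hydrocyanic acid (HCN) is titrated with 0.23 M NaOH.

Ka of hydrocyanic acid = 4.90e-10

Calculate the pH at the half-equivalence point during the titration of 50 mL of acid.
pH = pKa = 9.31

At the half-equivalence point, [HA] = [A⁻], so by Henderson–Hasselbalch pH = pKa + log(1) = pKa.
pKa = −log(4.90e-10) = 9.31.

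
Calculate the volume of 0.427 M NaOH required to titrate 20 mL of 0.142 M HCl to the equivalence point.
V_{base} = 6.7 mL

At equivalence: moles acid = moles base.
moles HCl = 0.142 M × 0.02 L = 0.00284 mol
V_NaOH = 0.00284 mol ÷ 0.427 M = 0.006651 L = 6.7 mL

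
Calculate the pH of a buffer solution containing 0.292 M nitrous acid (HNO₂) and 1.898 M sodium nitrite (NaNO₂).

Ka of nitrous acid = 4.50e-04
pH = 4.16

pKa = -log(4.50e-04) = 3.35. pH = pKa + log([A⁻]/[HA]) = 3.35 + log(1.898/0.292)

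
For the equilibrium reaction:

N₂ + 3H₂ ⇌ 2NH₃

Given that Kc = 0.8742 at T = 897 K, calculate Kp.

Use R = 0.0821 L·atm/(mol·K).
K_p = 1.61e-04

Δn = (moles gaseous products) − (moles gaseous reactants) = -2
T = 897 K; RT = 0.0821 × 897 = 73.6437
Kp = Kc·(RT)^Δn = 0.8742 × (73.6437)^-2 = 0.8742 × 0.000184386 = 1.61e-04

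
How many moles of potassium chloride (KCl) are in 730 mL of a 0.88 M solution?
Moles = Molarity × Volume (L)
Moles = 0.88 M × 0.73 L = 0.6424 mol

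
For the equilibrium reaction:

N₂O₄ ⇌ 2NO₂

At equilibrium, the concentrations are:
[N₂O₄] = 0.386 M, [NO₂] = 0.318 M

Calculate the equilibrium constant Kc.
K_c = 0.2620

Kc = ([NO₂]^2) / ([N₂O₄])
   = ((0.318)^2) / ((0.386))
   = 0.10112 / 0.386 = 0.2620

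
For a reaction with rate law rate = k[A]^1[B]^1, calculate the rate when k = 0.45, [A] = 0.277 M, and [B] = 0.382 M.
0.04762 M/s

rate = k·[A]^1·[B]^1 = 0.45·(0.277)^1·(0.382)^1 = 0.45·0.277·0.382 = 0.04762 M/s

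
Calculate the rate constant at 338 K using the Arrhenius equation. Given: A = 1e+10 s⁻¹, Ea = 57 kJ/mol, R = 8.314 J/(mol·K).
1.55e+01 s⁻¹

k = A·exp(-Ea/(R·T)) = 1e+10·exp(-57000/(8.314·338)) = 1e+10·exp(-20.2837) = 1e+10·1.5520e-09 = 1.55e+01 s⁻¹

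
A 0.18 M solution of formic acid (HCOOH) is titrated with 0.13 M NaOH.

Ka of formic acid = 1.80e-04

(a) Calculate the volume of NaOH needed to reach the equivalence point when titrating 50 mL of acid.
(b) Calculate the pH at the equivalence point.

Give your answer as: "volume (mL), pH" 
V = 69.2 mL, pH = 8.31

(a) At equivalence: moles acid = moles base.
moles acid = 0.18 × 0.05 = 0.009 mol; V_NaOH = 0.009/0.13 = 0.06923 L = 69.2 mL.
(b) At equivalence, all acid → conjugate base A⁻ at [A⁻] = 0.009/0.1192 = 0.07548 M.
Kb = Kw/Ka = 1.0e-14/1.80e-04 = 5.556e-11; [OH⁻] = √(Kb·[A⁻]) = 2.048e-06; pOH = 5.69; pH = 14 − pOH = 8.31.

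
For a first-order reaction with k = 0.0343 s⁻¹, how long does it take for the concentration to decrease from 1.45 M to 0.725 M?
20.21 s

From ln[A] = ln[A]₀ - k·t: t = ln([A]₀/[A])/k = ln(1.45/0.725)/0.0343 = ln(2.0000)/0.0343 = 0.6931/0.0343 = 20.21 s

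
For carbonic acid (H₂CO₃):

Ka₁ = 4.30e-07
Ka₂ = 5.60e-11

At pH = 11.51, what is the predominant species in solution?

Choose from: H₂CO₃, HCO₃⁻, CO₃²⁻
CO₃²⁻

pKa1 = 6.37, pKa2 = 10.25. Each pKa is the crossover between adjacent species; pH = 11.51 lies in the region where CO₃²⁻ predominates.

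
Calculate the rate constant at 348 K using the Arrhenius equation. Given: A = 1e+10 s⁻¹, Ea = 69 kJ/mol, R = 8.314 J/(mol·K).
4.39e-01 s⁻¹

k = A·exp(-Ea/(R·T)) = 1e+10·exp(-69000/(8.314·348)) = 1e+10·exp(-23.8484) = 1e+10·4.3930e-11 = 4.39e-01 s⁻¹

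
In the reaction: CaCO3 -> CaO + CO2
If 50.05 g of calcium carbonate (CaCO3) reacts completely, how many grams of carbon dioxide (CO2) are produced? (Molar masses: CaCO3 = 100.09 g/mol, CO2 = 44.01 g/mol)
Moles of CaCO3 = 50.05 g ÷ 100.09 g/mol = 0.50005 mol
Mole ratio: 1 mol CO2 / 1 mol CaCO3
Moles of CO2 = 0.50005 × (1/1) = 0.50005 mol
Mass of CO2 = 0.50005 mol × 44.01 g/mol = 22.01 g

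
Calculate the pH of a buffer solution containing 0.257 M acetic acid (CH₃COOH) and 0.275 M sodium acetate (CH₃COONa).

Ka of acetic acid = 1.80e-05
pH = 4.77

pKa = -log(1.80e-05) = 4.74. pH = pKa + log([A⁻]/[HA]) = 4.74 + log(0.275/0.257)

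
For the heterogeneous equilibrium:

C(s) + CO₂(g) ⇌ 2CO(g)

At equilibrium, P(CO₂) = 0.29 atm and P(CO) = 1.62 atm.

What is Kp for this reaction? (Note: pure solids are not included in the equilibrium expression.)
K_p = 9.050

Solid C is excluded.
Kp = P(CO)²/P(CO₂) = (1.62)²/0.29 = 2.624/0.29 = 9.050.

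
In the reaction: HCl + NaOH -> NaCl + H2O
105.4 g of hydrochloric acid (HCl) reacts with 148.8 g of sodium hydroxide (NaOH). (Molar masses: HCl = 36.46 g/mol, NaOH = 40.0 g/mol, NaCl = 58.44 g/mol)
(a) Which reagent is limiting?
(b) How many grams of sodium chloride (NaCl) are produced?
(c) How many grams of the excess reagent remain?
(a) HCl, (b) 168.9 g, (c) 33.17 g

Moles of HCl = 105.4 g ÷ 36.46 g/mol = 2.89084 mol
Moles of NaOH = 148.8 g ÷ 40.0 g/mol = 3.72 mol
Moles ÷ coefficient: HCl: 2.89084/1 = 2.891, NaOH: 3.72/1 = 3.72
(a) HCl has the smaller value, so HCl is the limiting reagent.
(b) Moles of NaCl = 2.89084 mol HCl × (1/1) = 2.89084 mol; mass = 2.89084 mol × 58.44 g/mol = 168.9 g
(c) NaOH consumed = 2.89084 × (1/1) = 2.89084 mol; remaining = 3.72 − 2.89084 = 0.829161 mol; mass = 0.829161 mol × 40.0 g/mol = 33.17 g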